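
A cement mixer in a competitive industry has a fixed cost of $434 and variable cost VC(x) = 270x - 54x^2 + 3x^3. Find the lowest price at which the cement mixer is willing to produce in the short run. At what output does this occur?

The shutdown price is the minimum of AVC. VC = 270x - 54x^2 + 3x^3, so AVC = 270 - 54x + 3x^2.
At the minimum of AVC, MC = AVC. MC = 270 - 108x + 9x^2; setting MC = AVC gives 6x^2 - 54x = 0, so x = 9. min AVC = 27.
The firm shuts down for any P below $27.

$27 per unit, at x = 9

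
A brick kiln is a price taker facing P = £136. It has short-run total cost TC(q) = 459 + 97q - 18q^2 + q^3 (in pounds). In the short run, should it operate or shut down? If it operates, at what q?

From TC, MC = TC'(q) = 97 - 36q + 3q^2 and AVC = VC/q = 97 - 18q + q^2.
The AVC parabola has its vertex at q = 18/2 = 9, where AVC = 97 - 18·9 + 9^2 = £16.
P = £136 exceeds min AVC = £16, so the firm stays open.
P = MC gives -39 - 36q + 3q^2 = 0, with roots -1 and 13. Take the larger (rising MC): q* = 13.
Check: AVC at q = 13 is £32 ≤ P, so revenue covers variable cost.
Profit = P·q − TC = 136·13 − 875 = £893.

Produce at q = 13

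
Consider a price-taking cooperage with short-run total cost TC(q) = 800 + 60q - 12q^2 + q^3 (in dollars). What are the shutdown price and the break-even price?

AVC = 60 - 12q + q^2; minimized at q = 6, giving min AVC = $24. That is the shutdown price.
ATC = 800/q + 60 - 12q + q^2. Setting dATC/dq = −800/q^2 − 12 + 2q = 0 gives q = 10 (since 2·10^3 − 12·10^2 = 800).
min ATC = 800/10 + 60 − 12·10 + 10^2 = $120. That is the break-even price.
For $24 ≤ P < $120 the firm produces at a loss; below $24 it shuts down.

Shutdown price = $24; break-even price = $120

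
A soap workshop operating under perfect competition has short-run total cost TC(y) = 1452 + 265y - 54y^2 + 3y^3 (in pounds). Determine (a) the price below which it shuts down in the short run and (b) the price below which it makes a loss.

Shutdown price = £22; break-even price = £166

Shutdown price = min AVC. AVC = 265 - 54y + 3y^2, with vertex at y = 9 and minimum £22.
ATC = 1452/y + 265 - 54y + 3y^2. Setting dATC/dy = −1452/y^2 − 54 + 6y = 0 gives y = 11 (since 6·11^3 − 54·11^2 = 1452).
min ATC = 1452/11 + 265 − 54·11 + 3·11^2 = £166. That is the break-even price.
Between these two prices the firm operates at a loss; above £166 it earns a profit.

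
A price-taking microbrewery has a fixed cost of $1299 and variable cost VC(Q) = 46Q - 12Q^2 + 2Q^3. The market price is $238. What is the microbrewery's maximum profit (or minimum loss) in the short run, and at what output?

Profit = -$19 at Q = 8

AVC = 46 - 12Q + 2Q^2; min AVC = $28 at Q = 3. Since P = $238 ≥ min AVC, the firm produces.
MC = 46 - 24Q + 6Q^2. Setting P = MC and taking the root on the rising branch gives Q* = 8.
TR = 238·8 = 1904. TC = 1299 + 624 = 1923. Profit = 1904 − 1923 = -$19.
Shutting down would mean losing the fixed cost of $1299, so operating at a loss of $19 is better by $1280.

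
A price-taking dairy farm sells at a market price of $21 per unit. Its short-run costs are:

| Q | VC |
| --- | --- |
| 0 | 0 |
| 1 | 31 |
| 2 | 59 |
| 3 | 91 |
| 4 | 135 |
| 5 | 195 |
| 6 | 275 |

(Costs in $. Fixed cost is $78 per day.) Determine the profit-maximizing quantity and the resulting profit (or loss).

Q = 0 (shut down); profit = -$78

Tabulate TR − TC: Q=0: -78; Q=1: -88; Q=2: -95; Q=3: -106; Q=4: -129; Q=5: -168; Q=6: -227.
Profit is highest at Q = 0. Equivalently, the lowest AVC in the table is 59/2 ≈ $29.50 at Q = 2, and P = $21 falls below it — price never covers variable cost, so the firm shuts down and loses only its fixed cost.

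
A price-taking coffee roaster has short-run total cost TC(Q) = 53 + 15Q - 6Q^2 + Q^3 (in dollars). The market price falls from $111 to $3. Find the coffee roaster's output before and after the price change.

Output falls from 8 to 0 (the firm shuts down)

AVC = 15 - 6Q + Q^2, minimized at Q = 3 where min AVC = $6. MC = 15 - 12Q + 3Q^2.
At P = $111 ≥ min AVC, set P = MC on the rising branch: Q = 8.
At P = $3 < min AVC = $6, price no longer covers variable cost at any output, so the firm shuts down: Q = 0.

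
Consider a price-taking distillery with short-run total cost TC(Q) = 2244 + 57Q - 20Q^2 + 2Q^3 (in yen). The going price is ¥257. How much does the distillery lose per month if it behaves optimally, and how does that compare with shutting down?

Profit = -¥244 at Q = 10

AVC = 57 - 20Q + 2Q^2 has its minimum ¥7 at Q = 5; price ¥257 clears that bar, so the firm operates.
MC = 57 - 40Q + 6Q^2. Setting P = MC and taking the root on the rising branch gives Q* = 10.
TR = 257·10 = 2570. TC = 2244 + 570 = 2814. Profit = 2570 − 2814 = -¥244.
That loss of ¥244 beats the ¥2244 the firm would lose by shutting down; producing recovers ¥2000 of fixed cost.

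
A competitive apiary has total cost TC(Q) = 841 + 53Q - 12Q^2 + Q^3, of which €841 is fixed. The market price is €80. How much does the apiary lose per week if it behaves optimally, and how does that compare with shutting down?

AVC = 53 - 12Q + Q^2; min AVC = €17 at Q = 6. Since P = €80 ≥ min AVC, the firm produces.
MC = 53 - 24Q + 3Q^2. Setting P = MC and taking the root on the rising branch gives Q* = 9.
TR = 80·9 = 720. TC = 841 + 234 = 1075. Profit = 720 − 1075 = -€355.
Shutting down would mean losing the fixed cost of €841, so operating at a loss of €355 is better by €486.

Profit = -€355 at Q = 9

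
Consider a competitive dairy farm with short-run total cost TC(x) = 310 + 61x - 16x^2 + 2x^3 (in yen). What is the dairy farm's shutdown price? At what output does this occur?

¥29 per unit, at x = 4

Short-run supply begins at min AVC. From VC = 61x - 16x^2 + 2x^3, AVC = 61 - 16x + 2x^2.
dAVC/dx = -16 + 4x = 0 gives x = 4. min AVC = 61 - 16·4 + 2·4^2 = 29.
The firm shuts down for any P below ¥29.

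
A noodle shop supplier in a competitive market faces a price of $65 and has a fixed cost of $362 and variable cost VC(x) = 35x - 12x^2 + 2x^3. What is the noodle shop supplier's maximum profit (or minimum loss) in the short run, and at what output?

AVC = 35 - 12x + 2x^2 has its minimum $17 at x = 3; price $65 clears that bar, so the firm operates.
With MC = 35 - 24x + 6x^2, P = MC on the upward-sloping part at x* = 5.
TR = 65·5 = 325. TC = 362 + 125 = 487. Profit = 325 − 487 = -$162.
Shutting down would mean losing the fixed cost of $362, so operating at a loss of $162 is better by $200.

Profit = -$162 at x = 5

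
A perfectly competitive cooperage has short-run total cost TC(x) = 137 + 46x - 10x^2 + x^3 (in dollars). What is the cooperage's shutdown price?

The firm shuts down when price falls below the minimum of average variable cost. AVC = VC/x = 46 - 10x + x^2.
At the minimum of AVC, MC = AVC. MC = 46 - 20x + 3x^2; setting MC = AVC gives 2x^2 - 10x = 0, so x = 5. min AVC = 21.
The firm shuts down for any P below $21.

$21 per unit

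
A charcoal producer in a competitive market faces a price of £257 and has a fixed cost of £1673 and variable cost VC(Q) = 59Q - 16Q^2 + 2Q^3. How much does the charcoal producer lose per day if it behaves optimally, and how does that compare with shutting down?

Profit = -£53 at Q = 9

AVC = 59 - 16Q + 2Q^2 has its minimum £27 at Q = 4; price £257 clears that bar, so the firm operates.
With MC = 59 - 32Q + 6Q^2, P = MC on the upward-sloping part at Q* = 9.
TR = 257·9 = 2313. TC = 1673 + 693 = 2366. Profit = 2313 − 2366 = -£53.
Shutting down would mean losing the fixed cost of £1673, so operating at a loss of £53 is better by £1620.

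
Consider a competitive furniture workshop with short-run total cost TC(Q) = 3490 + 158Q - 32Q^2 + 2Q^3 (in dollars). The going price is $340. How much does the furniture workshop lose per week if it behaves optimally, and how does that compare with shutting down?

AVC = 158 - 32Q + 2Q^2; min AVC = $30 at Q = 8. Since P = $340 ≥ min AVC, the firm produces.
MC = 158 - 64Q + 6Q^2. Setting P = MC and taking the root on the rising branch gives Q* = 13.
TR = 340·13 = 4420. TC = 3490 + 1040 = 4530. Profit = 4420 − 4530 = -$110.
By producing, the firm covers all variable cost plus $3380 of fixed cost; shutting down would lose the full $3490.

Profit = -$110 at Q = 13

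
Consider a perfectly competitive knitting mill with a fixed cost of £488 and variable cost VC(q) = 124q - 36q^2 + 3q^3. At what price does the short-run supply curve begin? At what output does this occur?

The shutdown price is the minimum of AVC. VC = 124q - 36q^2 + 3q^3, so AVC = 124 - 36q + 3q^2.
dAVC/dq = -36 + 6q = 0 gives q = 6. min AVC = 124 - 36·6 + 3·6^2 = 16.
So the shutdown price is £16.

£16 per unit, at q = 6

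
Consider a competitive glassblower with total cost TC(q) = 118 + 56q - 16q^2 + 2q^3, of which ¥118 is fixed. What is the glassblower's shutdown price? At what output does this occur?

¥24 per unit, at q = 4

The firm shuts down when price falls below the minimum of average variable cost. AVC = VC/q = 56 - 16q + 2q^2.
dAVC/dq = -16 + 4q = 0 gives q = 4. min AVC = 56 - 16·4 + 2·4^2 = 24.
For P < ¥24 the firm produces nothing.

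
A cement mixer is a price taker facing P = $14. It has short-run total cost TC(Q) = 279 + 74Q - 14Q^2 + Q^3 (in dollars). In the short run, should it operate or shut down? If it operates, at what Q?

Shut down

Strip out fixed cost: VC = 74Q - 14Q^2 + Q^3. Then AVC = 74 - 14Q + Q^2 and MC = 74 - 28Q + 3Q^2.
AVC hits its minimum where MC = AVC, at Q = 7, giving min AVC = 74 - 14·7 + 7^2 = $25.
Since P = $14 < min AVC = $25, price fails to cover variable cost at any output.
Best response: produce nothing and absorb the $279 fixed cost.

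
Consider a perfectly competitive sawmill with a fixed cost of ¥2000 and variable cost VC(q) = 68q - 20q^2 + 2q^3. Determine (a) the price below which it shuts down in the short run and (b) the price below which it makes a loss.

Shutdown price = min AVC. AVC = 68 - 20q + 2q^2, with vertex at q = 5 and minimum ¥18.
ATC = 2000/q + 68 - 20q + 2q^2. Setting dATC/dq = −2000/q^2 − 20 + 4q = 0 gives q = 10 (since 4·10^3 − 20·10^2 = 2000).
min ATC = 2000/10 + 68 − 20·10 + 2·10^2 = ¥268. That is the break-even price.
For ¥18 ≤ P < ¥268 the firm produces at a loss; below ¥18 it shuts down.

Shutdown price = ¥18; break-even price = ¥268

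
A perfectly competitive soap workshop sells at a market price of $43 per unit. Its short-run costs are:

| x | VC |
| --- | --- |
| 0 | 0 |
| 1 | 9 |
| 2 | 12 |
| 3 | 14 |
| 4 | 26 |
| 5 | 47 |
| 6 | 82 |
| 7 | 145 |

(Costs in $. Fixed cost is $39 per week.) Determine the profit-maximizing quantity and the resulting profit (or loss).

x = 6; profit = $137

Compute π = P·x − TC at each output: x=0: -39; x=1: -5; x=2: 35; x=3: 76; x=4: 107; x=5: 129; x=6: 137; x=7: 117.
Profit is maximized at x = 6. AVC there is 82/6 = $13.67 ≤ P, so producing beats shutting down (which would give -$39).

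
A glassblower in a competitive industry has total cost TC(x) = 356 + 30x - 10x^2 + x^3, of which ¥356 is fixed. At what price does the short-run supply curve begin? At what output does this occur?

The shutdown price is the minimum of AVC. VC = 30x - 10x^2 + x^3, so AVC = 30 - 10x + x^2.
At the minimum of AVC, MC = AVC. MC = 30 - 20x + 3x^2; setting MC = AVC gives 2x^2 - 10x = 0, so x = 5. min AVC = 5.
For P < ¥5 the firm produces nothing.

¥5 per unit, at x = 5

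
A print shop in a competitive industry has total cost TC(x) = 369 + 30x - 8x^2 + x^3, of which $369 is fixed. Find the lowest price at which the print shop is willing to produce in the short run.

The firm shuts down when price falls below the minimum of average variable cost. AVC = VC/x = 30 - 8x + x^2.
dAVC/dx = -8 + 2x = 0 gives x = 4. min AVC = 30 - 8·4 + 4^2 = 14.
For P < $14 the firm produces nothing.

$14 per unit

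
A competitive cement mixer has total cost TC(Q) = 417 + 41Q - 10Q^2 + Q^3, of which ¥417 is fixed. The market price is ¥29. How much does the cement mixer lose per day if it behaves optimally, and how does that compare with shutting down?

Profit = -¥345 at Q = 6

AVC = 41 - 10Q + Q^2 has its minimum ¥16 at Q = 5; price ¥29 clears that bar, so the firm operates.
With MC = 41 - 20Q + 3Q^2, P = MC on the upward-sloping part at Q* = 6.
TR = 29·6 = 174. TC = 417 + 102 = 519. Profit = 174 − 519 = -¥345.
Shutting down would mean losing the fixed cost of ¥417, so operating at a loss of ¥345 is better by ¥72.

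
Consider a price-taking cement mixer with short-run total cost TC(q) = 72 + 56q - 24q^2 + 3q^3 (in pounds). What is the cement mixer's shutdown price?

£8 per unit

The firm shuts down when price falls below the minimum of average variable cost. AVC = VC/q = 56 - 24q + 3q^2.
dAVC/dq = -24 + 6q = 0 gives q = 4. min AVC = 56 - 24·4 + 3·4^2 = 8.
For P < £8 the firm produces nothing.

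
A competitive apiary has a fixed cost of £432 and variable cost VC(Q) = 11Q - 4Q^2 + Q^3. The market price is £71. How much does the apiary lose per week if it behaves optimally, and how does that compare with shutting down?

Profit = -£144 at Q = 6

AVC = 11 - 4Q + Q^2; min AVC = £7 at Q = 2. Since P = £71 ≥ min AVC, the firm produces.
MC = 11 - 8Q + 3Q^2. Setting P = MC and taking the root on the rising branch gives Q* = 6.
TR = 71·6 = 426. TC = 432 + 138 = 570. Profit = 426 − 570 = -£144.
Shutting down would mean losing the fixed cost of £432, so operating at a loss of £144 is better by £288.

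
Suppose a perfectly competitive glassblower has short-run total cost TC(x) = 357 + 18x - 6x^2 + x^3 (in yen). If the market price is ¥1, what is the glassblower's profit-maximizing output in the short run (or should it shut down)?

Variable cost is VC = 18x - 6x^2 + x^3, so AVC = VC/x = 18 - 6x + x^2 and MC = dTC/dx = 18 - 12x + 3x^2.
AVC hits its minimum where MC = AVC, at x = 3, giving min AVC = 18 - 6·3 + 3^2 = ¥9.
P = ¥1 lies below min AVC = ¥9; no output level covers variable cost.
Best response: produce nothing and absorb the ¥357 fixed cost.

Shut down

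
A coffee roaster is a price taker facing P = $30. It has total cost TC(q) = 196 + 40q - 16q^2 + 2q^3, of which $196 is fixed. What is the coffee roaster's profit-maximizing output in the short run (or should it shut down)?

Produce at q = 5

Variable cost is VC = 40q - 16q^2 + 2q^3, so AVC = VC/q = 40 - 16q + 2q^2 and MC = dTC/dq = 40 - 32q + 6q^2.
The AVC parabola has its vertex at q = 16/4 = 4, where AVC = 40 - 16·4 + 2·4^2 = $8.
Because $30 ≥ $8, revenue can cover variable cost; the firm operates.
P = MC gives 10 - 32q + 6q^2 = 0, with roots 1/3 and 5. Take the larger (rising MC): q* = 5.
Check: AVC at q = 5 is $10 ≤ P, so revenue covers variable cost.
Profit = P·q − TC = 30·5 − 246 = -$96, a loss, but smaller than the $196 fixed cost the firm would lose by shutting down.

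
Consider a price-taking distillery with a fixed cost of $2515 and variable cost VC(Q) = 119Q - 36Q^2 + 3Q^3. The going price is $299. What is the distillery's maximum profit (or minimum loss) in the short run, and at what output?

Profit = -$115 at Q = 10

AVC = 119 - 36Q + 3Q^2 has its minimum $11 at Q = 6; price $299 clears that bar, so the firm operates.
MC = 119 - 72Q + 9Q^2. Setting P = MC and taking the root on the rising branch gives Q* = 10.
TR = 299·10 = 2990. TC = 2515 + 590 = 3105. Profit = 2990 − 3105 = -$115.
That loss of $115 beats the $2515 the firm would lose by shutting down; producing recovers $2400 of fixed cost.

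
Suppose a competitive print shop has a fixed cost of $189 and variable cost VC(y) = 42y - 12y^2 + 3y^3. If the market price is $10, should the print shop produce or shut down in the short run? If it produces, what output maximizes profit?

Strip out fixed cost: VC = 42y - 12y^2 + 3y^3. Then AVC = 42 - 12y + 3y^2 and MC = 42 - 24y + 9y^2.
The AVC parabola has its vertex at y = 12/6 = 2, where AVC = 42 - 12·2 + 3·2^2 = $30.
Since P = $10 < min AVC = $30, price fails to cover variable cost at any output.
The firm minimizes its loss by shutting down and losing only its fixed cost of $189.

Shut down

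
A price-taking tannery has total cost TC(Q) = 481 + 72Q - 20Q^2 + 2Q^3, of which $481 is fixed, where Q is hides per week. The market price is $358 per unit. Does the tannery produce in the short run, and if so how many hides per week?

Strip out fixed cost: VC = 72Q - 20Q^2 + 2Q^3. Then AVC = 72 - 20Q + 2Q^2 and MC = 72 - 40Q + 6Q^2.
AVC hits its minimum where MC = AVC, at Q = 5, giving min AVC = 72 - 20·5 + 2·5^2 = $22.
P = $358 exceeds min AVC = $22, so the firm stays open.
Set P = MC: 358 = 72 - 40Q + 6Q^2 → -286 - 40Q + 6Q^2 = 0. The roots are Q = -13/3 and Q = 11; the profit-maximizing output is on the rising part of MC, so Q* = 11.
Check: AVC at Q = 11 is $94 ≤ P, so revenue covers variable cost.
Profit = P·Q − TC = 358·11 − 1515 = $2423.

Produce at Q = 11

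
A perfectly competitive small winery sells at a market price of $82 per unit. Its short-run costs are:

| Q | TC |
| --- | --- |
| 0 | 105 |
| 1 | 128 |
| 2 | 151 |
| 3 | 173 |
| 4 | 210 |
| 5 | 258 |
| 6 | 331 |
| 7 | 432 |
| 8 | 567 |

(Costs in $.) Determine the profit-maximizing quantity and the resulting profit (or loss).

Tabulate TR − TC: Q=0: -105; Q=1: -46; Q=2: 13; Q=3: 73; Q=4: 118; Q=5: 152; Q=6: 161; Q=7: 142; Q=8: 89.
Profit is maximized at Q = 6. AVC there is 226/6 = $37.67 ≤ P, so producing beats shutting down (which would give -$105).

Q = 6; profit = $161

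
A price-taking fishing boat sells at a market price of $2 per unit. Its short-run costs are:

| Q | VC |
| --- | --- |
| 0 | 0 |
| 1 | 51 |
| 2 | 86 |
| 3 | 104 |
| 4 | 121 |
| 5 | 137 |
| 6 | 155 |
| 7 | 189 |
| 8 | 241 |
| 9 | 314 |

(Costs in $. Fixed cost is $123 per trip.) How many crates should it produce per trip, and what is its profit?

Q = 0 (shut down); profit = -$123

Compute π = P·Q − TC at each output: Q=0: -123; Q=1: -172; Q=2: -205; Q=3: -221; Q=4: -236; Q=5: -250; Q=6: -266; Q=7: -298; Q=8: -348; Q=9: -419.
Profit is highest at Q = 0. Equivalently, the lowest AVC in the table is 155/6 ≈ $25.83 at Q = 6, and P = $2 falls below it — price never covers variable cost, so the firm shuts down and loses only its fixed cost.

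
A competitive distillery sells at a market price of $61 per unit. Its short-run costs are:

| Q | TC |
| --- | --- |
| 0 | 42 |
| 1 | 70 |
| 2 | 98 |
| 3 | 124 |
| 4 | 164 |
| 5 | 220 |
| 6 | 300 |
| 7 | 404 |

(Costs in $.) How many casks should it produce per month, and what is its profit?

Q = 5; profit = $85

Tabulate TR − TC: Q=0: -42; Q=1: -9; Q=2: 24; Q=3: 59; Q=4: 80; Q=5: 85; Q=6: 66; Q=7: 23.
Profit is maximized at Q = 5. AVC there is 178/5 = $35.60 ≤ P, so producing beats shutting down (which would give -$42).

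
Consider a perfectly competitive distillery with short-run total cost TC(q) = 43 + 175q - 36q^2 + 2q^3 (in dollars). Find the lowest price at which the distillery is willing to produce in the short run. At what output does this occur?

$13 per unit, at q = 9

Short-run supply begins at min AVC. From VC = 175q - 36q^2 + 2q^3, AVC = 175 - 36q + 2q^2.
At the minimum of AVC, MC = AVC. MC = 175 - 72q + 6q^2; setting MC = AVC gives 4q^2 - 36q = 0, so q = 9. min AVC = 13.
The firm shuts down for any P below $13.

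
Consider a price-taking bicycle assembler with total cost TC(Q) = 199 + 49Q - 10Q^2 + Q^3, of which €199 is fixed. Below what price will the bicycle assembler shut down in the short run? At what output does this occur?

Short-run supply begins at min AVC. From VC = 49Q - 10Q^2 + Q^3, AVC = 49 - 10Q + Q^2.
dAVC/dQ = -10 + 2Q = 0 gives Q = 5. min AVC = 49 - 10·5 + 5^2 = 24.
The firm shuts down for any P below €24.

€24 per unit, at Q = 5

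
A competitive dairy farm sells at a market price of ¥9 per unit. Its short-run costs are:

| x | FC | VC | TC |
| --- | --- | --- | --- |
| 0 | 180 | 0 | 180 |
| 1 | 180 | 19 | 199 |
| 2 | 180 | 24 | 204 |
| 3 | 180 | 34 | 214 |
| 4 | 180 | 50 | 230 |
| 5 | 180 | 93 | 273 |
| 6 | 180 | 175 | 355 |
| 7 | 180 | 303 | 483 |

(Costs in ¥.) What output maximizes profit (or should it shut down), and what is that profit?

Profit at each row (π = 9x − TC): x=0: -180; x=1: -190; x=2: -186; x=3: -187; x=4: -194; x=5: -228; x=6: -301; x=7: -420.
Profit is highest at x = 0. Equivalently, the lowest AVC in the table is 34/3 ≈ ¥11.33 at x = 3, and P = ¥9 falls below it — price never covers variable cost, so the firm shuts down and loses only its fixed cost.

x = 0 (shut down); profit = -¥180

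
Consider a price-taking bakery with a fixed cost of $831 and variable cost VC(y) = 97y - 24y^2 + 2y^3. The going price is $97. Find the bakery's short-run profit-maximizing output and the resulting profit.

Profit = -$319 at y = 8

AVC = 97 - 24y + 2y^2 has its minimum $25 at y = 6; price $97 clears that bar, so the firm operates.
With MC = 97 - 48y + 6y^2, P = MC on the upward-sloping part at y* = 8.
TR = 97·8 = 776. TC = 831 + 264 = 1095. Profit = 776 − 1095 = -$319.
Shutting down would mean losing the fixed cost of $831, so operating at a loss of $319 is better by $512.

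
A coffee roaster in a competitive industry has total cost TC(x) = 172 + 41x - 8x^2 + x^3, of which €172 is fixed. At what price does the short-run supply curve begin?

€25 per unit

The firm shuts down when price falls below the minimum of average variable cost. AVC = VC/x = 41 - 8x + x^2.
At the minimum of AVC, MC = AVC. MC = 41 - 16x + 3x^2; setting MC = AVC gives 2x^2 - 8x = 0, so x = 4. min AVC = 25.
So the shutdown price is €25.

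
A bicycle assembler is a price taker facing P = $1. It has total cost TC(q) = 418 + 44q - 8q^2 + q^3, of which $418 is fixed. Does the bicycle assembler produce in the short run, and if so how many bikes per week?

Shut down

Strip out fixed cost: VC = 44q - 8q^2 + q^3. Then AVC = 44 - 8q + q^2 and MC = 44 - 16q + 3q^2.
AVC is minimized where dAVC/dq = -8 + 2q = 0, at q = 4; min AVC = 44 - 8·4 + 4^2 = $28.
P = $1 lies below min AVC = $28; no output level covers variable cost.
Best response: produce nothing and absorb the $418 fixed cost.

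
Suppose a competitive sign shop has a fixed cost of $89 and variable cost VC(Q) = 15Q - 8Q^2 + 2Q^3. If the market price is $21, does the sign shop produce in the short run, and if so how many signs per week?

Produce at Q = 3

Strip out fixed cost: VC = 15Q - 8Q^2 + 2Q^3. Then AVC = 15 - 8Q + 2Q^2 and MC = 15 - 16Q + 6Q^2.
AVC is minimized where dAVC/dQ = -8 + 4Q = 0, at Q = 2; min AVC = 15 - 8·2 + 2·2^2 = $7.
P = $21 exceeds min AVC = $7, so the firm stays open.
Solving P = MC: -6 - 16Q + 6Q^2 = 0 ⇒ Q = -1/3 or 3. On the upward-sloping branch, Q* = 3.
Check: AVC at Q = 3 is $9 ≤ P, so revenue covers variable cost.
Profit = P·Q − TC = 21·3 − 116 = -$53, a loss, but smaller than the $89 fixed cost the firm would lose by shutting down.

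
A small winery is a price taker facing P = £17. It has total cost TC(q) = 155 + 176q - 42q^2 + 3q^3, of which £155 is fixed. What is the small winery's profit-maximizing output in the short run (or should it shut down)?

Shut down

Strip out fixed cost: VC = 176q - 42q^2 + 3q^3. Then AVC = 176 - 42q + 3q^2 and MC = 176 - 84q + 9q^2.
The AVC parabola has its vertex at q = 42/6 = 7, where AVC = 176 - 42·7 + 3·7^2 = £29.
P = £17 lies below min AVC = £29; no output level covers variable cost.
Best response: produce nothing and absorb the £155 fixed cost.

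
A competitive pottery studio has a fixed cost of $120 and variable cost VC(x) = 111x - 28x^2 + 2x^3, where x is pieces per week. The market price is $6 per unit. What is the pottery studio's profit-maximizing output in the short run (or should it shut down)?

Strip out fixed cost: VC = 111x - 28x^2 + 2x^3. Then AVC = 111 - 28x + 2x^2 and MC = 111 - 56x + 6x^2.
The AVC parabola has its vertex at x = 28/4 = 7, where AVC = 111 - 28·7 + 2·7^2 = $13.
With P < min AVC ($6 < $13), every unit sold adds to the loss.
Shutting down limits the loss to fixed cost, $120.

Shut down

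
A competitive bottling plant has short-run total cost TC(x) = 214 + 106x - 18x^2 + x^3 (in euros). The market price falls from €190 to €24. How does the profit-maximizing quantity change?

MC = 106 - 36x + 3x^2; the shutdown threshold is min AVC = €25 (at x = 9).
With P = €190 above the shutdown price, P = MC gives x = 14.
At P = €24 < min AVC = €25, price no longer covers variable cost at any output, so the firm shuts down: x = 0.

Output falls from 14 to 0 (the firm shuts down)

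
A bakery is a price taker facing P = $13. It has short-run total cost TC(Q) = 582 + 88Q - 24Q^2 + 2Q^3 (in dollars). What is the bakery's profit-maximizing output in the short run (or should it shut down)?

Variable cost is VC = 88Q - 24Q^2 + 2Q^3, so AVC = VC/Q = 88 - 24Q + 2Q^2 and MC = dTC/dQ = 88 - 48Q + 6Q^2.
AVC is minimized where dAVC/dQ = -24 + 4Q = 0, at Q = 6; min AVC = 88 - 24·6 + 2·6^2 = $16.
With P < min AVC ($13 < $16), every unit sold adds to the loss.
Shutting down limits the loss to fixed cost, $582.

Shut down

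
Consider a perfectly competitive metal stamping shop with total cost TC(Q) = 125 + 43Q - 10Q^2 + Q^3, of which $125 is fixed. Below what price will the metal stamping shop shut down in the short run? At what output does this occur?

Short-run supply begins at min AVC. From VC = 43Q - 10Q^2 + Q^3, AVC = 43 - 10Q + Q^2.
dAVC/dQ = -10 + 2Q = 0 gives Q = 5. min AVC = 43 - 10·5 + 5^2 = 18.
So the shutdown price is $18.

$18 per unit, at Q = 5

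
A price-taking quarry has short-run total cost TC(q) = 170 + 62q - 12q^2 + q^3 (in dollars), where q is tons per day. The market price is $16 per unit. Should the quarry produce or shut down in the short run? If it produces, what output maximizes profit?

Shut down

Variable cost is VC = 62q - 12q^2 + q^3, so AVC = VC/q = 62 - 12q + q^2 and MC = dTC/dq = 62 - 24q + 3q^2.
The AVC parabola has its vertex at q = 12/2 = 6, where AVC = 62 - 12·6 + 6^2 = $26.
P = $16 lies below min AVC = $26; no output level covers variable cost.
Shutting down limits the loss to fixed cost, $170.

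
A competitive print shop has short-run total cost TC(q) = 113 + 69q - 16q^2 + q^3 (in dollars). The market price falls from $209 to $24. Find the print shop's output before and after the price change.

AVC = 69 - 16q + q^2, minimized at q = 8 where min AVC = $5. MC = 69 - 32q + 3q^2.
With P = $209 above the shutdown price, P = MC gives q = 14.
At P = $24 ≥ min AVC, set P = MC: q = 9. The firm stays open but cuts output.

Output falls from 14 to 9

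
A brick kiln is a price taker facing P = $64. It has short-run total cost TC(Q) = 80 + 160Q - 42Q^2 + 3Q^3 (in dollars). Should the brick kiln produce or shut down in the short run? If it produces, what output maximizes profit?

Produce at Q = 8

Strip out fixed cost: VC = 160Q - 42Q^2 + 3Q^3. Then AVC = 160 - 42Q + 3Q^2 and MC = 160 - 84Q + 9Q^2.
AVC hits its minimum where MC = AVC, at Q = 7, giving min AVC = 160 - 42·7 + 3·7^2 = $13.
Since P = $64 ≥ min AVC = $13, price covers variable cost and the firm should produce.
Set P = MC: 64 = 160 - 84Q + 9Q^2 → 96 - 84Q + 9Q^2 = 0. The roots are Q = 4/3 and Q = 8; the profit-maximizing output is on the rising part of MC, so Q* = 8.
Check: AVC at Q = 8 is $16 ≤ P, so revenue covers variable cost.
Profit = P·Q − TC = 64·8 − 208 = $304.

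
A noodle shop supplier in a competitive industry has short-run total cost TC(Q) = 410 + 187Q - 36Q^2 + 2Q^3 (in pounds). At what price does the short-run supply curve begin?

The shutdown price is the minimum of AVC. VC = 187Q - 36Q^2 + 2Q^3, so AVC = 187 - 36Q + 2Q^2.
At the minimum of AVC, MC = AVC. MC = 187 - 72Q + 6Q^2; setting MC = AVC gives 4Q^2 - 36Q = 0, so Q = 9. min AVC = 25.
So the shutdown price is £25.

£25 per unit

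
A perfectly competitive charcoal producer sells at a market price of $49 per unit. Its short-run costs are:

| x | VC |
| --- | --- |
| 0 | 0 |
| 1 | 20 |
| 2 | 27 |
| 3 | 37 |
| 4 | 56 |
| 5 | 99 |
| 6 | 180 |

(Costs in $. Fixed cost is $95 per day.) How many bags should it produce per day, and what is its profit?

x = 5; profit = $51

Tabulate TR − TC: x=0: -95; x=1: -66; x=2: -24; x=3: 15; x=4: 45; x=5: 51; x=6: 19.
Profit is maximized at x = 5. AVC there is 99/5 = $19.80 ≤ P, so producing beats shutting down (which would give -$95).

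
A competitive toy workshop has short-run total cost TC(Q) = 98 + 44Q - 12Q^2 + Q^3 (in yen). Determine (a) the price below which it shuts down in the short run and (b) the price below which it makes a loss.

AVC = 44 - 12Q + Q^2; minimized at Q = 6, giving min AVC = ¥8. That is the shutdown price.
ATC = 98/Q + 44 - 12Q + Q^2. Setting dATC/dQ = −98/Q^2 − 12 + 2Q = 0 gives Q = 7 (since 2·7^3 − 12·7^2 = 98).
min ATC = 98/7 + 44 − 12·7 + 7^2 = ¥23. That is the break-even price.
For ¥8 ≤ P < ¥23 the firm produces at a loss; below ¥8 it shuts down.

Shutdown price = ¥8; break-even price = ¥23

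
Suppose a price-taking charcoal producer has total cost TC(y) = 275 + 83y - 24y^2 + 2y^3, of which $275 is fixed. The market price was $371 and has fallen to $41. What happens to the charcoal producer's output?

Output falls from 12 to 7

MC = 83 - 48y + 6y^2; the shutdown threshold is min AVC = $11 (at y = 6).
At P = $371 ≥ min AVC, set P = MC on the rising branch: y = 12.
At P = $41 ≥ min AVC, set P = MC: y = 7. The firm stays open but cuts output.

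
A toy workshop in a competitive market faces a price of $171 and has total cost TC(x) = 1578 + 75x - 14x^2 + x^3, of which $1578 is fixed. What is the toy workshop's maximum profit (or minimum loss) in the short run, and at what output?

Profit = -$138 at x = 12

AVC = 75 - 14x + x^2 has its minimum $26 at x = 7; price $171 clears that bar, so the firm operates.
MC = 75 - 28x + 3x^2. Setting P = MC and taking the root on the rising branch gives x* = 12.
TR = 171·12 = 2052. TC = 1578 + 612 = 2190. Profit = 2052 − 2190 = -$138.
By producing, the firm covers all variable cost plus $1440 of fixed cost; shutting down would lose the full $1578.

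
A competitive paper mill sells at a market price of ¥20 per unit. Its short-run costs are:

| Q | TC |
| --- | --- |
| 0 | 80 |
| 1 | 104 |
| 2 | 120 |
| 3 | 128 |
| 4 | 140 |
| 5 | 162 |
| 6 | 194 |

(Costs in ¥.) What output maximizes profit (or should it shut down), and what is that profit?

Tabulate TR − TC: Q=0: -80; Q=1: -84; Q=2: -80; Q=3: -68; Q=4: -60; Q=5: -62; Q=6: -74.
Profit is maximized at Q = 4. AVC there is 60/4 = ¥15 ≤ P, so producing beats shutting down (which would give -¥80).

Q = 4; profit = -¥60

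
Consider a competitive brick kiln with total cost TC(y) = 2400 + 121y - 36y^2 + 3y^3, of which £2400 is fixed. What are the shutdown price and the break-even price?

AVC = 121 - 36y + 3y^2; minimized at y = 6, giving min AVC = £13. That is the shutdown price.
ATC = 2400/y + 121 - 36y + 3y^2. Setting dATC/dy = −2400/y^2 − 36 + 6y = 0 gives y = 10 (since 6·10^3 − 36·10^2 = 2400).
min ATC = 2400/10 + 121 − 36·10 + 3·10^2 = £301. That is the break-even price.
For £13 ≤ P < £301 the firm produces at a loss; below £13 it shuts down.

Shutdown price = £13; break-even price = £301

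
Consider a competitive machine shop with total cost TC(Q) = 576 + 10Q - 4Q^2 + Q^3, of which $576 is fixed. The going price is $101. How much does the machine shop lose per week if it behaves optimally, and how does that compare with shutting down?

AVC = 10 - 4Q + Q^2 has its minimum $6 at Q = 2; price $101 clears that bar, so the firm operates.
With MC = 10 - 8Q + 3Q^2, P = MC on the upward-sloping part at Q* = 7.
TR = 101·7 = 707. TC = 576 + 217 = 793. Profit = 707 − 793 = -$86.
By producing, the firm covers all variable cost plus $490 of fixed cost; shutting down would lose the full $576.

Profit = -$86 at Q = 7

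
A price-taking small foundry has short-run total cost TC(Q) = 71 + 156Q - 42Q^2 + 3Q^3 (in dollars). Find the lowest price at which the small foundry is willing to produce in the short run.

Short-run supply begins at min AVC. From VC = 156Q - 42Q^2 + 3Q^3, AVC = 156 - 42Q + 3Q^2.
At the minimum of AVC, MC = AVC. MC = 156 - 84Q + 9Q^2; setting MC = AVC gives 6Q^2 - 42Q = 0, so Q = 7. min AVC = 9.
For P < $9 the firm produces nothing.

$9 per unit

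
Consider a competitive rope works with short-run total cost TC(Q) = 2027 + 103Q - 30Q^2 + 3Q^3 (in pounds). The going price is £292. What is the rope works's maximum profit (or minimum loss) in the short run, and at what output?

AVC = 103 - 30Q + 3Q^2 has its minimum £28 at Q = 5; price £292 clears that bar, so the firm operates.
With MC = 103 - 60Q + 9Q^2, P = MC on the upward-sloping part at Q* = 9.
TR = 292·9 = 2628. TC = 2027 + 684 = 2711. Profit = 2628 − 2711 = -£83.
By producing, the firm covers all variable cost plus £1944 of fixed cost; shutting down would lose the full £2027.

Profit = -£83 at Q = 9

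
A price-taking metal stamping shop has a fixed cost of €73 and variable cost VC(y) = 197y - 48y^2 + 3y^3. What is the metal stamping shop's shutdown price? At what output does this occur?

€5 per unit, at y = 8

Short-run supply begins at min AVC. From VC = 197y - 48y^2 + 3y^3, AVC = 197 - 48y + 3y^2.
At the minimum of AVC, MC = AVC. MC = 197 - 96y + 9y^2; setting MC = AVC gives 6y^2 - 48y = 0, so y = 8. min AVC = 5.
The firm shuts down for any P below €5.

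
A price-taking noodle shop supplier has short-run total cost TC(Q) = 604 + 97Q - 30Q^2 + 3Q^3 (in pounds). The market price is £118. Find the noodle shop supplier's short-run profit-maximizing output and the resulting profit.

AVC = 97 - 30Q + 3Q^2; min AVC = £22 at Q = 5. Since P = £118 ≥ min AVC, the firm produces.
With MC = 97 - 60Q + 9Q^2, P = MC on the upward-sloping part at Q* = 7.
TR = 118·7 = 826. TC = 604 + 238 = 842. Profit = 826 − 842 = -£16.
Shutting down would mean losing the fixed cost of £604, so operating at a loss of £16 is better by £588.

Profit = -£16 at Q = 7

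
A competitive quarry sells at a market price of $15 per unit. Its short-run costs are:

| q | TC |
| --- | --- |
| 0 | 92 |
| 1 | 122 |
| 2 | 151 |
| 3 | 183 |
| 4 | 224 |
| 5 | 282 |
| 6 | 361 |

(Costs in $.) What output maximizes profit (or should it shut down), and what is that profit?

Profit at each row (π = 15q − TC): q=0: -92; q=1: -107; q=2: -121; q=3: -138; q=4: -164; q=5: -207; q=6: -271.
Profit is highest at q = 0. Equivalently, the lowest AVC in the table is 59/2 ≈ $29.50 at q = 2, and P = $15 falls below it — price never covers variable cost, so the firm shuts down and loses only its fixed cost.

q = 0 (shut down); profit = -$92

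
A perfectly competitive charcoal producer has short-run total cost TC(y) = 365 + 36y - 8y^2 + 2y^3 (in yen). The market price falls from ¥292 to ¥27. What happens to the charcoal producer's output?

Output falls from 8 to 0 (the firm shuts down)

MC = 36 - 16y + 6y^2; the shutdown threshold is min AVC = ¥28 (at y = 2).
At P = ¥292 ≥ min AVC, set P = MC on the rising branch: y = 8.
At P = ¥27 < min AVC = ¥28, price no longer covers variable cost at any output, so the firm shuts down: y = 0.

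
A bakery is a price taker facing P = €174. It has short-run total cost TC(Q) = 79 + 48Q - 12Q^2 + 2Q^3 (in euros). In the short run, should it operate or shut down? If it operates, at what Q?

From TC, MC = TC'(Q) = 48 - 24Q + 6Q^2 and AVC = VC/Q = 48 - 12Q + 2Q^2.
The AVC parabola has its vertex at Q = 12/4 = 3, where AVC = 48 - 12·3 + 2·3^2 = €30.
Because €174 ≥ €30, revenue can cover variable cost; the firm operates.
Set P = MC: 174 = 48 - 24Q + 6Q^2 → -126 - 24Q + 6Q^2 = 0. The roots are Q = -3 and Q = 7; the profit-maximizing output is on the rising part of MC, so Q* = 7.
Check: AVC at Q = 7 is €62 ≤ P, so revenue covers variable cost.
Profit = P·Q − TC = 174·7 − 513 = €705.

Produce at Q = 7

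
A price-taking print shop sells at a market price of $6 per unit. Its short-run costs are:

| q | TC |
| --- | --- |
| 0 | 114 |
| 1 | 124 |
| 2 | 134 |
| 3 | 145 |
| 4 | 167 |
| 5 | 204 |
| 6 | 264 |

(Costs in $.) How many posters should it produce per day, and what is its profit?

Compute π = P·q − TC at each output: q=0: -114; q=1: -118; q=2: -122; q=3: -127; q=4: -143; q=5: -174; q=6: -228.
Profit is highest at q = 0. Equivalently, the lowest AVC in the table is 10/1 ≈ $10 at q = 1, and P = $6 falls below it — price never covers variable cost, so the firm shuts down and loses only its fixed cost.

q = 0 (shut down); profit = -$114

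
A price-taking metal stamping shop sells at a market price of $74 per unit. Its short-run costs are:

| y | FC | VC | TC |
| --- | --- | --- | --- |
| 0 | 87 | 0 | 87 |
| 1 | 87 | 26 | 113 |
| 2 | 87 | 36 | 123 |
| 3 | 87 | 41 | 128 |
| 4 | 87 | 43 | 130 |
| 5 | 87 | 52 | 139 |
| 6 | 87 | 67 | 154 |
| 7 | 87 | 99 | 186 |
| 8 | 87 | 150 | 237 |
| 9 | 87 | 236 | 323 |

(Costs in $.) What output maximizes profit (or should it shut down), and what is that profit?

Tabulate TR − TC: y=0: -87; y=1: -39; y=2: 25; y=3: 94; y=4: 166; y=5: 231; y=6: 290; y=7: 332; y=8: 355; y=9: 343.
Profit is maximized at y = 8. AVC there is 150/8 = $18.75 ≤ P, so producing beats shutting down (which would give -$87).

y = 8; profit = $355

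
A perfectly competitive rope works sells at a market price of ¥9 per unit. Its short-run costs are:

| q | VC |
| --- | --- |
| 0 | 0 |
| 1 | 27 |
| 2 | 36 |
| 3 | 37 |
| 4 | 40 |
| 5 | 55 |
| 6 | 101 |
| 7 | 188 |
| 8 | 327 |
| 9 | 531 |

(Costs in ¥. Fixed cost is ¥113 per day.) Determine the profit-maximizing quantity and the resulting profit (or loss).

q = 0 (shut down); profit = -¥113

Profit at each row (π = 9q − TC): q=0: -113; q=1: -131; q=2: -131; q=3: -123; q=4: -117; q=5: -123; q=6: -160; q=7: -238; q=8: -368; q=9: -563.
Profit is highest at q = 0. Equivalently, the lowest AVC in the table is 40/4 ≈ ¥10 at q = 4, and P = ¥9 falls below it — price never covers variable cost, so the firm shuts down and loses only its fixed cost.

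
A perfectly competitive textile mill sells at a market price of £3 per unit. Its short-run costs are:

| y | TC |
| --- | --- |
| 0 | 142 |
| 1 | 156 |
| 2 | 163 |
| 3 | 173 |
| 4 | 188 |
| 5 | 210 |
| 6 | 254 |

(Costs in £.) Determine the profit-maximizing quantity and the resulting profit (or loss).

y = 0 (shut down); profit = -£142

Profit at each row (π = 3y − TC): y=0: -142; y=1: -153; y=2: -157; y=3: -164; y=4: -176; y=5: -195; y=6: -236.
Profit is highest at y = 0. Equivalently, the lowest AVC in the table is 31/3 ≈ £10.33 at y = 3, and P = £3 falls below it — price never covers variable cost, so the firm shuts down and loses only its fixed cost.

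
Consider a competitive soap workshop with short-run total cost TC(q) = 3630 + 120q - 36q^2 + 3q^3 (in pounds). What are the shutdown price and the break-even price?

Shutdown price = £12; break-even price = £417

AVC = 120 - 36q + 3q^2; minimized at q = 6, giving min AVC = £12. That is the shutdown price.
ATC = 3630/q + 120 - 36q + 3q^2. Setting dATC/dq = −3630/q^2 − 36 + 6q = 0 gives q = 11 (since 6·11^3 − 36·11^2 = 3630).
min ATC = 3630/11 + 120 − 36·11 + 3·11^2 = £417. That is the break-even price.
For £12 ≤ P < £417 the firm produces at a loss; below £12 it shuts down.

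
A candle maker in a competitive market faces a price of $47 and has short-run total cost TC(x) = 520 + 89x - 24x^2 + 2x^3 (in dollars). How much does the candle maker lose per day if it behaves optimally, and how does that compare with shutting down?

Profit = -$324 at x = 7

AVC = 89 - 24x + 2x^2; min AVC = $17 at x = 6. Since P = $47 ≥ min AVC, the firm produces.
With MC = 89 - 48x + 6x^2, P = MC on the upward-sloping part at x* = 7.
TR = 47·7 = 329. TC = 520 + 133 = 653. Profit = 329 − 653 = -$324.
That loss of $324 beats the $520 the firm would lose by shutting down; producing recovers $196 of fixed cost.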